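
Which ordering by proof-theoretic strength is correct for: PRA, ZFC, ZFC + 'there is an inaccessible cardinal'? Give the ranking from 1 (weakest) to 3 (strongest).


Ordering by consistency strength:
1. PRA
2. ZFC
3. ZFC + 'there is an inaccessible cardinal'


PRA=1, ZFC=2, ZFC + 'there is an inaccessible cardinal'=3


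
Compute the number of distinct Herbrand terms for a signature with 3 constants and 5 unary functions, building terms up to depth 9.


Herbrand terms by depth:
Depth 0: 3 constants
Depth 1: 15 new terms (running total: 18)
Depth 2: 75 new terms (running total: 93)
Depth 3: 375 new terms (running total: 468)
Depth 4: 1875 new terms (running total: 2343)
Depth 5: 9375 new terms (running total: 11718)
Depth 6: 46875 new terms (running total: 58593)
Depth 7: 234375 new terms (running total: 292968)
Depth 8: 1171875 new terms (running total: 1464843)
Depth 9: 5859375 new terms (running total: 7324218)
Total distinct ground terms = 7324218

7324218


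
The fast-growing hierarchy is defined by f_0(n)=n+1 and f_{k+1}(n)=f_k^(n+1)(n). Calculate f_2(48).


f_2(48) = f_1^49(48)
f_1(m) = 2m + 1.
Iterating: f_1^k(n) = 2^k*(n+1) - 1.
f_2(48) = 2^49*(48+1) - 1 = 562949953421312*49 - 1 = 27584547717644287

27584547717644287


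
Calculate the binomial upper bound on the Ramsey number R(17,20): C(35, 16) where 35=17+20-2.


R(17,20) <= C(17+20-2, 17-1) = C(35, 16)
C(35, 16) = 35! / (16! * 19!)
= 4059928950

4059928950


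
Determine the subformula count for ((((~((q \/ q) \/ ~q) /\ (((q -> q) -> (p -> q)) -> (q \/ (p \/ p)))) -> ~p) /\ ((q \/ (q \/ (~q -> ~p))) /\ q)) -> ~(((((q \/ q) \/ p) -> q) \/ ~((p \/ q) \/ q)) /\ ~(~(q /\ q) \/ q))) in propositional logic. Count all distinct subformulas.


Formula: ((((~((q \/ q) \/ ~q) /\ (((q -> q) -> (p -> q)) -> (q \/ (p \/ p)))) -> ~p) /\ ((q \/ (q \/ (~q -> ~p))) /\ q)) -> ~(((((q \/ q) \/ p) -> q) \/ ~((p \/ q) \/ q)) /\ ~(~(q /\ q) \/ q)))
Subformulas found:
  1. q
  2. p
  3. ~p
  4. ~q
  5. (p \/ p)
  6. (q /\ q)
  7. (q -> q)
  8. (p \/ q)
  9. (p -> q)
  10. (q \/ q)
  11. ~(q /\ q)
  12. (~q -> ~p)
  13. (q \/ (p \/ p))
  14. ((q \/ q) \/ p)
  15. ((p \/ q) \/ q)
  16. ((q \/ q) \/ ~q)
  17. (~(q /\ q) \/ q)
  18. ~((p \/ q) \/ q)
  19. ~(~(q /\ q) \/ q)
  20. (q \/ (~q -> ~p))
  21. ~((q \/ q) \/ ~q)
  22. (((q \/ q) \/ p) -> q)
  23. ((q -> q) -> (p -> q))
  24. (q \/ (q \/ (~q -> ~p)))
  25. ((q \/ (q \/ (~q -> ~p))) /\ q)
  26. (((q -> q) -> (p -> q)) -> (q \/ (p \/ p)))
  27. ((((q \/ q) \/ p) -> q) \/ ~((p \/ q) \/ q))
  28. (~((q \/ q) \/ ~q) /\ (((q -> q) -> (p -> q)) -> (q \/ (p \/ p))))
  29. (((((q \/ q) \/ p) -> q) \/ ~((p \/ q) \/ q)) /\ ~(~(q /\ q) \/ q))
  30. ~(((((q \/ q) \/ p) -> q) \/ ~((p \/ q) \/ q)) /\ ~(~(q /\ q) \/ q))
  31. ((~((q \/ q) \/ ~q) /\ (((q -> q) -> (p -> q)) -> (q \/ (p \/ p)))) -> ~p)
  32. (((~((q \/ q) \/ ~q) /\ (((q -> q) -> (p -> q)) -> (q \/ (p \/ p)))) -> ~p) /\ ((q \/ (q \/ (~q -> ~p))) /\ q))
  33. ((((~((q \/ q) \/ ~q) /\ (((q -> q) -> (p -> q)) -> (q \/ (p \/ p)))) -> ~p) /\ ((q \/ (q \/ (~q -> ~p))) /\ q)) -> ~(((((q \/ q) \/ p) -> q) \/ ~((p \/ q) \/ q)) /\ ~(~(q /\ q) \/ q)))
Total distinct subformulas = 33

33


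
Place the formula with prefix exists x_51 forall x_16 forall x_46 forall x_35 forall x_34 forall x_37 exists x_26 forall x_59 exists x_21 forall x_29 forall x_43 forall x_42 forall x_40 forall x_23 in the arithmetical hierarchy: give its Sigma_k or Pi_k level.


Leading quantifier is exists, so the class is Sigma.
Number of quantifier blocks = alternations + 1 = 5 + 1 = 6.
Classification: Sigma_6

Sigma_6


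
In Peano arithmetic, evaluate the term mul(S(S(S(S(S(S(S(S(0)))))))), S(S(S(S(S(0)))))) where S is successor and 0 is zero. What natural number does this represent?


mul(S^8(0), S^5(0)):
S^8(0) = 8
S^5(0) = 5
8 * 5 = 40

40


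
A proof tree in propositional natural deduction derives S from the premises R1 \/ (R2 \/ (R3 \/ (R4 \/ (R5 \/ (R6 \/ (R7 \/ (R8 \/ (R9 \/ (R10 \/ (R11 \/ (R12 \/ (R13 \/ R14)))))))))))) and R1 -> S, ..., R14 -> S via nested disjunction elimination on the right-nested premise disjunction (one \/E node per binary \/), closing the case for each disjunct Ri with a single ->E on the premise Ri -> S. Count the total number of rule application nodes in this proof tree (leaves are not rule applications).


The premise R1 \/ (R2 \/ (R3 \/ (R4 \/ (R5 \/ (R6 \/ (R7 \/ (R8 \/ (R9 \/ (R10 \/ (R11 \/ (R12 \/ (R13 \/ R14)))))))))))) contains 14 disjuncts, hence 13 binary \/ connectives.
- Each binary \/ is eliminated once: 13 \/E nodes.
- Each of the 14 cases Ri derives S by one ->E with Ri -> S: 14 ->E nodes.
Total = 13 + 14 = 27

27


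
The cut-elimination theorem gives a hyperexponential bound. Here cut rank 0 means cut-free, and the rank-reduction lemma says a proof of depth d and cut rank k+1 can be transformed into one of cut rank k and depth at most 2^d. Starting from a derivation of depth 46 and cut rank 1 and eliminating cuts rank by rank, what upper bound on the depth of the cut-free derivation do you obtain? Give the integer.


Each rank reduction sends depth d to at most 2^d; cut rank r needs r reductions.
2_0(46) = 46
2_1(46) = 2^46 = 70368744177664
Cut-free depth bound = 70368744177664

70368744177664


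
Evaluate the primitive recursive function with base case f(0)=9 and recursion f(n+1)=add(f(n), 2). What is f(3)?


f(0) = 9
f(1) = add(f(0), 2) = add(9, 2) = 11
f(2) = add(f(1), 2) = add(11, 2) = 13
f(3) = add(f(2), 2) = add(13, 2) = 15


15


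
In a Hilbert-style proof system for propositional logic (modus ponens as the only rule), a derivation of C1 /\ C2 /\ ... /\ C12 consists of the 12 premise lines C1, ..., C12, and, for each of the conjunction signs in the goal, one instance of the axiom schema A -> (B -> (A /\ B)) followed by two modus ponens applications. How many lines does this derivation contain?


Conjoining 12 premises:
- 12 premise lines
- the goal has 11 conjunction signs; each costs 1 axiom instance + 2 MP = 3 lines: 3 * 11 = 33
Total = 12 + 33 = 45 lines.

45


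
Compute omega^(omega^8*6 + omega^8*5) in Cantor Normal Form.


omega^(omega^8*6 + omega^8*5):
Both terms of the exponent have the same exponent 8, so they merge: omega^8*6 + omega^8*5 = omega^8*(6+5) = omega^8*11.
omega raised to a CNF ordinal is a single CNF term: Result = omega^(omega^8*11)

omega^(omega^8*11)


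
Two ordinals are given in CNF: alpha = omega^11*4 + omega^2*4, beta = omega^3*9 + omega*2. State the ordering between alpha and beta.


Compare term by term from highest exponent:
alpha = omega^11*4 + omega^2*4
beta = omega^3*9 + omega*2
Term 1: alpha has omega^11*4, beta has omega^3*9
Term 2: alpha has omega^2*4, beta has omega^1*2
Result: alpha > beta

alpha > beta


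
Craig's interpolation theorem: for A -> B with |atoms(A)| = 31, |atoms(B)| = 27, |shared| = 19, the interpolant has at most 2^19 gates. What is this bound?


Shared atoms = 19
Craig interpolant size bound = 2^19
= 524288

524288


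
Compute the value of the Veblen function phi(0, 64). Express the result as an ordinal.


phi(0, 64):
phi(0, beta) = omega^beta by definition.
phi(0, 64) = omega^64

omega^64


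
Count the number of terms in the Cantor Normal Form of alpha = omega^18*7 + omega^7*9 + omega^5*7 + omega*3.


CNF: omega^18*7 + omega^7*9 + omega^5*7 + omega*3
Count the summands separated by '+':
  term 1: omega^18*7
  term 2: omega^7*9
  term 3: omega^5*7
  term 4: omega*3
Total terms = 4

4


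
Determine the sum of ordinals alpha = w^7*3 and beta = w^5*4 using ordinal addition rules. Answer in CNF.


Ordinal addition w^7*3 + w^5*4:
Leading exponent of alpha (7) > leading exponent of beta (5).
Since alpha's term has higher exponent than beta's leading term,
the sum is simply alpha followed by beta.
Result = w^7*3 + w^5*4

w^7*3 + w^5*4


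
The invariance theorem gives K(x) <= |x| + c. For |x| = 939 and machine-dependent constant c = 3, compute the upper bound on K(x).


K(x) <= |x| + c = 939 + 3 = 942

942


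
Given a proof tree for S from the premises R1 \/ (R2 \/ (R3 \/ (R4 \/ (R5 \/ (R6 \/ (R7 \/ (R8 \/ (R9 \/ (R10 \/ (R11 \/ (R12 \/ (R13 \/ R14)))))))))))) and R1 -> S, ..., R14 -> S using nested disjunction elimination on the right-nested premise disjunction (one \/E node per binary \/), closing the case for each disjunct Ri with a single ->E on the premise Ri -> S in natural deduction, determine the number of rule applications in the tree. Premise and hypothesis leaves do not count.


The premise R1 \/ (R2 \/ (R3 \/ (R4 \/ (R5 \/ (R6 \/ (R7 \/ (R8 \/ (R9 \/ (R10 \/ (R11 \/ (R12 \/ (R13 \/ R14)))))))))))) contains 14 disjuncts, hence 13 binary \/ connectives.
- Each binary \/ is eliminated once: 13 \/E nodes.
- Each of the 14 cases Ri derives S by one ->E with Ri -> S: 14 ->E nodes.
Total = 13 + 14 = 27

27


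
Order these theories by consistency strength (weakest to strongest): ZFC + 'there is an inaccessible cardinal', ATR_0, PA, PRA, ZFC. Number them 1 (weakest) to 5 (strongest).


Ordering by consistency strength:
1. PRA
2. PA
3. ATR_0
4. ZFC
5. ZFC + 'there is an inaccessible cardinal'


ZFC + 'there is an inaccessible cardinal'=5, ATR_0=3, PA=2, PRA=1, ZFC=4


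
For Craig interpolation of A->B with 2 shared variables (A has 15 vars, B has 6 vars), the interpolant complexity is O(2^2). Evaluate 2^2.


Shared atoms = 2
Craig interpolant size bound = 2^2
= 4

4


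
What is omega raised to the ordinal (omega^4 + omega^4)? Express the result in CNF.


omega^(omega^4 + omega^4):
Both terms of the exponent have the same exponent 4, so they merge: omega^4 + omega^4 = omega^4*(1+1) = omega^4*2.
omega raised to a CNF ordinal is a single CNF term: Result = omega^(omega^4*2)

omega^(omega^4*2)


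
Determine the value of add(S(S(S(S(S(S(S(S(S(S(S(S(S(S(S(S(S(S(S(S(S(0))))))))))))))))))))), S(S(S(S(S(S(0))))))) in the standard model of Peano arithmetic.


add(S^21(0), S^6(0)):
S^21(0) = 21
S^6(0) = 6
21 + 6 = 27

27


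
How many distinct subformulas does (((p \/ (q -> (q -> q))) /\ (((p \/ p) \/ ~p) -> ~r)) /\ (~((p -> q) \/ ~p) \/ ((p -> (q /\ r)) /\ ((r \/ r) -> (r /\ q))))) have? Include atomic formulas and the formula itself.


Formula: (((p \/ (q -> (q -> q))) /\ (((p \/ p) \/ ~p) -> ~r)) /\ (~((p -> q) \/ ~p) \/ ((p -> (q /\ r)) /\ ((r \/ r) -> (r /\ q)))))
Subformulas found:
  1. r
  2. q
  3. p
  4. ~p
  5. ~r
  6. (p \/ p)
  7. (q /\ r)
  8. (r /\ q)
  9. (r \/ r)
  10. (q -> q)
  11. (p -> q)
  12. (q -> (q -> q))
  13. (p -> (q /\ r))
  14. ((p \/ p) \/ ~p)
  15. ((p -> q) \/ ~p)
  16. ~((p -> q) \/ ~p)
  17. (p \/ (q -> (q -> q)))
  18. ((r \/ r) -> (r /\ q))
  19. (((p \/ p) \/ ~p) -> ~r)
  20. ((p -> (q /\ r)) /\ ((r \/ r) -> (r /\ q)))
  21. ((p \/ (q -> (q -> q))) /\ (((p \/ p) \/ ~p) -> ~r))
  22. (~((p -> q) \/ ~p) \/ ((p -> (q /\ r)) /\ ((r \/ r) -> (r /\ q))))
  23. (((p \/ (q -> (q -> q))) /\ (((p \/ p) \/ ~p) -> ~r)) /\ (~((p -> q) \/ ~p) \/ ((p -> (q /\ r)) /\ ((r \/ r) -> (r /\ q)))))
Total distinct subformulas = 23

23


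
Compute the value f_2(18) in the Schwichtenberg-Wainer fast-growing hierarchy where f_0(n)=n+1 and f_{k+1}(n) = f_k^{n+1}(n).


f_2(18) = f_1^19(18)
f_1(m) = 2m + 1.
Iterating: f_1^k(n) = 2^k*(n+1) - 1.
f_2(18) = 2^19*(18+1) - 1 = 524288*19 - 1 = 9961471

9961471


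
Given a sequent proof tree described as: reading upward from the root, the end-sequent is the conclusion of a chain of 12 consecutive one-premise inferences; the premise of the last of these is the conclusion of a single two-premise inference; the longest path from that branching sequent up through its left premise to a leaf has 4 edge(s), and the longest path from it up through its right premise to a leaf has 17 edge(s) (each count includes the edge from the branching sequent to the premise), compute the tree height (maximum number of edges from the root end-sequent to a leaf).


Longest path through the left premise: 4 edges (measured from the branching sequent)
Longest path through the right premise: 17 edges
Height of the subtree rooted at the branching sequent: max(4, 17) = 17
The branching sequent sits 12 edges above the root (the chain of one-premise inferences), so height = 17 + 12 = 29

29


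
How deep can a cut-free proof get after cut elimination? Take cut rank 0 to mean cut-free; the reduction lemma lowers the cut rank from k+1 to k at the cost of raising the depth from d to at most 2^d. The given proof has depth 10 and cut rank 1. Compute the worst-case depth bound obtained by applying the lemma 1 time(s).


Each rank reduction sends depth d to at most 2^d; cut rank r needs r reductions.
2_0(10) = 10
2_1(10) = 2^10 = 1024
Cut-free depth bound = 1024

1024


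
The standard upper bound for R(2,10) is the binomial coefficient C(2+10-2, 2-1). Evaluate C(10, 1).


R(2,10) <= C(2+10-2, 2-1) = C(10, 1)
C(10, 1) = 10! / (1! * 9!)
= 10

10


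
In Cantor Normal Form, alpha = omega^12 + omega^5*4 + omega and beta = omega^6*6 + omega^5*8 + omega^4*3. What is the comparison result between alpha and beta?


Compare term by term from highest exponent:
alpha = omega^12 + omega^5*4 + omega
beta = omega^6*6 + omega^5*8 + omega^4*3
Term 1: alpha has omega^12*1, beta has omega^6*6
Term 2: alpha has omega^5*4, beta has omega^5*8
Term 3: alpha has omega^1*1, beta has omega^4*3
Result: alpha > beta

alpha > beta


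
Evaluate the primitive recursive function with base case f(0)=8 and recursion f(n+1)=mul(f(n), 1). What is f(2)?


f(0) = 8
f(1) = mul(f(0), 1) = mul(8, 1) = 8
f(2) = mul(f(1), 1) = mul(8, 1) = 8


8


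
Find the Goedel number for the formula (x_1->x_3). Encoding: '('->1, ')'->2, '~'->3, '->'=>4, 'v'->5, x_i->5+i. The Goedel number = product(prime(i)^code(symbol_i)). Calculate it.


Formula: (x_1->x_3)
Symbol codes: [1, 6, 4, 8, 2]
Primes: [2, 3, 5, 7, 11]
p_1^1 = 2^1 = 2
p_2^6 = 3^6 = 729
p_3^4 = 5^4 = 625
p_4^8 = 7^8 = 5764801
p_5^2 = 11^2 = 121
Product = 635634164261250

635634164261250


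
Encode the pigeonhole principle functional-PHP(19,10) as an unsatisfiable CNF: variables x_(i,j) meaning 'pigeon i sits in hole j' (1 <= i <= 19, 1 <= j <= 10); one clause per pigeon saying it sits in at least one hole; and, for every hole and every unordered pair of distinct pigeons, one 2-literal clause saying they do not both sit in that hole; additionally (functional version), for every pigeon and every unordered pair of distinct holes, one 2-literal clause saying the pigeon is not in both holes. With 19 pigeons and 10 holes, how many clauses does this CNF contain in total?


functional-PHP(19,10): 19 pigeons, 10 holes, 19*10 = 190 variables.
- pigeon clauses: one per pigeon -> 19 clauses
- hole clauses: 10 holes * C(19,2) = 10 * 171 -> 1710 clauses
- functional clauses: 19 pigeons * C(10,2) = 19 * 45 -> 855 clauses
Total clauses = 19 + 1710 + 855 = 2584

2584


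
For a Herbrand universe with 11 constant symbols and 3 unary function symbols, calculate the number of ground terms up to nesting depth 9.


Herbrand terms by depth:
Depth 0: 11 constants
Depth 1: 33 new terms (running total: 44)
Depth 2: 99 new terms (running total: 143)
Depth 3: 297 new terms (running total: 440)
Depth 4: 891 new terms (running total: 1331)
Depth 5: 2673 new terms (running total: 4004)
Depth 6: 8019 new terms (running total: 12023)
Depth 7: 24057 new terms (running total: 36080)
Depth 8: 72171 new terms (running total: 108251)
Depth 9: 216513 new terms (running total: 324764)
Total distinct ground terms = 324764

324764


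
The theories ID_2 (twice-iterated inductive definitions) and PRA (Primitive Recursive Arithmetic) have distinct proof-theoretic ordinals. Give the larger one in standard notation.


Proof-theoretic ordinal of ID_2 (twice-iterated inductive definitions): psi_0(epsilon_{Omega_2+1})
Proof-theoretic ordinal of PRA (Primitive Recursive Arithmetic): omega^omega
Comparing: omega^omega < psi_0(epsilon_{Omega_2+1}).
The larger ordinal is psi_0(epsilon_{Omega_2+1}) (from ID_2 (twice-iterated inductive definitions)).

psi_0(epsilon_{Omega_2+1})


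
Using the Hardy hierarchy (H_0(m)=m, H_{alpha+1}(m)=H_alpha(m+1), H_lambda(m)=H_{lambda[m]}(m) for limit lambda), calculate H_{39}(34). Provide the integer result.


H_39(34):
For finite ordinals k, H_k(n) = n + k (each successor step adds 1).
H_39(34) = 34 + 39 = 73

73


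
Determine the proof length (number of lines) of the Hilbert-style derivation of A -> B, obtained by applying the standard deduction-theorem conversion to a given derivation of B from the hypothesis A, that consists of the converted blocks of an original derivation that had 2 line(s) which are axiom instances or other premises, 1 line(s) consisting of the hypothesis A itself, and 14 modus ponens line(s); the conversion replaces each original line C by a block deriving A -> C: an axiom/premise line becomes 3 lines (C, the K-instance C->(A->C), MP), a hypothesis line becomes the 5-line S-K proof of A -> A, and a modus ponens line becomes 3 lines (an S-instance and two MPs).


Deduction-theorem conversion, block by block:
- 2 axiom/premise lines -> 3 lines each = 6
- 1 hypothesis lines -> 5 lines each (identity proof A->A) = 5
- 14 MP lines -> 3 lines each (S-instance, MP, MP) = 42
Total = 6 + 5 + 42 = 53 lines.

53


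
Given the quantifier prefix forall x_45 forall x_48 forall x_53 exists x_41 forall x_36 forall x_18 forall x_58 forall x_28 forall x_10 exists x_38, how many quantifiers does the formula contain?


Quantifier prefix has 10 quantifier symbols.
Quantifier depth = 10

10


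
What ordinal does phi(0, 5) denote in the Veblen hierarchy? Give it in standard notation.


phi(0, 5):
phi(0, beta) = omega^beta by definition.
phi(0, 5) = omega^5

omega^5


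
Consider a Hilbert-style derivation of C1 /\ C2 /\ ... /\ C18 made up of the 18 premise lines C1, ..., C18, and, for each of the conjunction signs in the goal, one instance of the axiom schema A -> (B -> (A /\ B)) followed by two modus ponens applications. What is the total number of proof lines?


Conjoining 18 premises:
- 18 premise lines
- the goal has 17 conjunction signs; each costs 1 axiom instance + 2 MP = 3 lines: 3 * 17 = 51
Total = 18 + 51 = 69 lines.

69


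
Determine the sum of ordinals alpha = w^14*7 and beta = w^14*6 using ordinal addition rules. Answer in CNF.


Ordinal addition w^14*7 + w^14*6:
Both terms have the same exponent 14.
w^e*c + w^e*d = w^e*(c+d).
Result = w^14*(7+6) = w^14*13

w^14*13


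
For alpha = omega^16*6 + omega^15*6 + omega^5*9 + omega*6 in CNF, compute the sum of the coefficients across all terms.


CNF: omega^16*6 + omega^15*6 + omega^5*9 + omega*6
Coefficients: 6 + 6 + 9 + 6 = 27

27


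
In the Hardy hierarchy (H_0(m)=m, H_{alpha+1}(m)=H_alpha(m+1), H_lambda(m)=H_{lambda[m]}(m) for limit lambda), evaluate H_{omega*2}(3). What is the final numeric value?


H_{omega*2}(3):
For the Hardy hierarchy, H_{omega*k}(n) = 2^k * n.
2^2 = 4.
4 * 3 = 12

12


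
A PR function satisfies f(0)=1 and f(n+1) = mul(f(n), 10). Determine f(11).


f(0) = 1
f(1) = mul(f(0), 10) = mul(1, 10) = 10
f(2) = mul(f(1), 10) = mul(10, 10) = 100
f(3) = mul(f(2), 10) = mul(100, 10) = 1000
f(4) = mul(f(3), 10) = mul(1000, 10) = 10000
f(5) = mul(f(4), 10) = mul(10000, 10) = 100000
f(6) = mul(f(5), 10) = mul(100000, 10) = 1000000
f(7) = mul(f(6), 10) = mul(1000000, 10) = 10000000
f(8) = mul(f(7), 10) = mul(10000000, 10) = 100000000
f(9) = mul(f(8), 10) = mul(100000000, 10) = 1000000000
f(10) = mul(f(9), 10) = mul(1000000000, 10) = 10000000000
f(11) = mul(f(10), 10) = mul(10000000000, 10) = 100000000000


100000000000


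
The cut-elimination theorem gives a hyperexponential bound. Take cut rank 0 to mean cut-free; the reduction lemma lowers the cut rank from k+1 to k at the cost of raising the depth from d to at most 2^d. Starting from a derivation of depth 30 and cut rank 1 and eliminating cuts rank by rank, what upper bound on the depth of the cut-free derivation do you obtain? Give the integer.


Each rank reduction sends depth d to at most 2^d; cut rank r needs r reductions.
2_0(30) = 30
2_1(30) = 2^30 = 1073741824
Cut-free depth bound = 1073741824

1073741824


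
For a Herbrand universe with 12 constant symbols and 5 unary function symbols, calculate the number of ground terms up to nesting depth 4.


Herbrand terms by depth:
Depth 0: 12 constants
Depth 1: 60 new terms (running total: 72)
Depth 2: 300 new terms (running total: 372)
Depth 3: 1500 new terms (running total: 1872)
Depth 4: 7500 new terms (running total: 9372)
Total distinct ground terms = 9372

9372


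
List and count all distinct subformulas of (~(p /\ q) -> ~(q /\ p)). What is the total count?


Formula: (~(p /\ q) -> ~(q /\ p))
Subformulas found:
  1. q
  2. p
  3. (q /\ p)
  4. (p /\ q)
  5. ~(p /\ q)
  6. ~(q /\ p)
  7. (~(p /\ q) -> ~(q /\ p))
Total distinct subformulas = 7

7


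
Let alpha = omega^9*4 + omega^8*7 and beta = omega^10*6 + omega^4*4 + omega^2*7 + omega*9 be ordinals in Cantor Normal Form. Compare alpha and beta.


Compare term by term from highest exponent:
alpha = omega^9*4 + omega^8*7
beta = omega^10*6 + omega^4*4 + omega^2*7 + omega*9
Term 1: alpha has omega^9*4, beta has omega^10*6
Term 2: alpha has omega^8*7, beta has omega^4*4
Term 3: alpha has omega^0*0, beta has omega^2*7
Term 4: alpha has omega^0*0, beta has omega^1*9
Result: alpha < beta

alpha < beta


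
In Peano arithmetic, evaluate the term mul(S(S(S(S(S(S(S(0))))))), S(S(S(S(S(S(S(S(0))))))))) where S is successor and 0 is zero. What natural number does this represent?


mul(S^7(0), S^8(0)):
S^7(0) = 7
S^8(0) = 8
7 * 8 = 56

56


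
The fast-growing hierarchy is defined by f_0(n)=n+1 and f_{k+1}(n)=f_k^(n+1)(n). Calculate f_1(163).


f_1(163) = f_0^164(163)
f_0 adds 1 each time, applied 164 times.
f_1(163) = 163 + 164 = 327

327


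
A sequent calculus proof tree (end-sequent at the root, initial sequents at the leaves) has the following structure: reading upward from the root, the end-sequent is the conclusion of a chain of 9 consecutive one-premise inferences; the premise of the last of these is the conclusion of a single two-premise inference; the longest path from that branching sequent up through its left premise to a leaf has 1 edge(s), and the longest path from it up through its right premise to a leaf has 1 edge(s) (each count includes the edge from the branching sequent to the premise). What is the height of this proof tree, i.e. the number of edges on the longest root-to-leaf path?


Longest path through the left premise: 1 edges (measured from the branching sequent)
Longest path through the right premise: 1 edges
Height of the subtree rooted at the branching sequent: max(1, 1) = 1
The branching sequent sits 9 edges above the root (the chain of one-premise inferences), so height = 1 + 9 = 10

10


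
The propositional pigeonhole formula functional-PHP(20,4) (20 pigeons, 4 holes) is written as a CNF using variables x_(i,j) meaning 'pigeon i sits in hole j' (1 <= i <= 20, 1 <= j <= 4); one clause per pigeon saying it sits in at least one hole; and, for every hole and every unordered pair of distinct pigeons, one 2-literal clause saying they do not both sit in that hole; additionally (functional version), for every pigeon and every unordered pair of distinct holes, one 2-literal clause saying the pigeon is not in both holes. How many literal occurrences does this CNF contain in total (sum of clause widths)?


functional-PHP(20,4): 20 pigeons, 4 holes, 20*4 = 80 variables.
- pigeon clauses: one per pigeon -> 20 clauses of width 4 -> 80 literals
- hole clauses: 4 holes * C(20,2) = 4 * 190 -> 760 clauses of width 2 -> 1520 literals
- functional clauses: 20 pigeons * C(4,2) = 20 * 6 -> 120 clauses of width 2 -> 240 literals
Total literal occurrences = 80 + 1520 + 240 = 1840

1840


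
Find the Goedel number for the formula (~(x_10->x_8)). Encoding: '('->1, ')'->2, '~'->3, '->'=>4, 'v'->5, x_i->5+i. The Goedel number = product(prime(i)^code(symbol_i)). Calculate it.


Formula: (~(x_10->x_8))
Symbol codes: [1, 3, 1, 15, 4, 13, 2, 2]
Primes: [2, 3, 5, 7, 11, 13, 17, 19]
p_1^1 = 2^1 = 2
p_2^3 = 3^3 = 27
p_3^1 = 5^1 = 5
p_4^15 = 7^15 = 4747561509943
p_5^4 = 11^4 = 14641
p_6^13 = 13^13 = 302875106592253
p_7^2 = 17^2 = 289
p_8^2 = 19^2 = 361
Product = 593025993350976911427386291384915507370

593025993350976911427386291384915507370


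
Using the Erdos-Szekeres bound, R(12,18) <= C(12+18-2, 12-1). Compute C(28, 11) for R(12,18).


R(12,18) <= C(12+18-2, 12-1) = C(28, 11)
C(28, 11) = 28! / (11! * 17!)
= 21474180

21474180


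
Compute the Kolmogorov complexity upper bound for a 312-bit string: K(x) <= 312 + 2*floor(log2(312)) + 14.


floor(log2(312)) = 8
2 * 8 = 16
K(x) <= 312 + 16 + 14 = 342

342


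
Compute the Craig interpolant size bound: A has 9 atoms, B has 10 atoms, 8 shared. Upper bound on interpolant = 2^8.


Shared atoms = 8
Craig interpolant size bound = 2^8
= 256

256


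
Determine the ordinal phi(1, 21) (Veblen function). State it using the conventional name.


phi(1, 21):
phi(1, beta) = epsilon_beta (the beta-th epsilon number).
phi(1, 21) = epsilon_21

epsilon_21


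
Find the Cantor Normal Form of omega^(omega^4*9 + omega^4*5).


omega^(omega^4*9 + omega^4*5):
Both terms of the exponent have the same exponent 4, so they merge: omega^4*9 + omega^4*5 = omega^4*(9+5) = omega^4*14.
omega raised to a CNF ordinal is a single CNF term: Result = omega^(omega^4*14)

omega^(omega^4*14)


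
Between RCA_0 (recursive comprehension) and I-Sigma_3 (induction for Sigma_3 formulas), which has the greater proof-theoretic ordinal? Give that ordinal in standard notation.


Proof-theoretic ordinal of RCA_0 (recursive comprehension): omega^omega
Proof-theoretic ordinal of I-Sigma_3 (induction for Sigma_3 formulas): omega^(omega^(omega^omega))
Comparing: omega^omega < omega^(omega^(omega^omega)).
The larger ordinal is omega^(omega^(omega^omega)) (from I-Sigma_3 (induction for Sigma_3 formulas)).

omega^(omega^(omega^omega))


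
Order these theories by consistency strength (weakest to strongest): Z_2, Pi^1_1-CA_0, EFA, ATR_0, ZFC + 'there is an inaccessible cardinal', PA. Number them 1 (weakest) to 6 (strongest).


Ordering by consistency strength:
1. EFA
2. PA
3. ATR_0
4. Pi^1_1-CA_0
5. Z_2
6. ZFC + 'there is an inaccessible cardinal'


Z_2=5, Pi^1_1-CA_0=4, EFA=1, ATR_0=3, ZFC + 'there is an inaccessible cardinal'=6, PA=2


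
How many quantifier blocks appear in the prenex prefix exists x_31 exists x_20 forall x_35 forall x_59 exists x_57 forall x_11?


Alternations = 3.
Blocks = alternations + 1 = 4

4


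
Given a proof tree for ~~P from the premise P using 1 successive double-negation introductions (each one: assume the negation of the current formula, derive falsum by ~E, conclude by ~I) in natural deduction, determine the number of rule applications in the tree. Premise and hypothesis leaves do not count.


Each double-negation introduction (from C infer ~~C) uses 2 inference nodes: one ~E (C and ~C give falsum) and one ~I (discharge ~C).
1 double negations = 1 * 2 = 2 inference nodes.

2


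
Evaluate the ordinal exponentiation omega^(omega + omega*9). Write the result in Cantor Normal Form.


omega^(omega + omega*9):
Both terms of the exponent have the same exponent 1, so they merge: omega + omega*9 = omega*(1+9) = omega*10.
omega raised to a CNF ordinal is a single CNF term: Result = omega^(omega*10)

omega^(omega*10)


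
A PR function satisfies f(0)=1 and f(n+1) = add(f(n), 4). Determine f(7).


f(0) = 1
f(1) = add(f(0), 4) = add(1, 4) = 5
f(2) = add(f(1), 4) = add(5, 4) = 9
f(3) = add(f(2), 4) = add(9, 4) = 13
f(4) = add(f(3), 4) = add(13, 4) = 17
f(5) = add(f(4), 4) = add(17, 4) = 21
f(6) = add(f(5), 4) = add(21, 4) = 25
f(7) = add(f(6), 4) = add(25, 4) = 29


29


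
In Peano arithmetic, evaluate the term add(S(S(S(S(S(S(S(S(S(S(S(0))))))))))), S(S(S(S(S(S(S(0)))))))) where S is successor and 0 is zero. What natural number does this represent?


add(S^11(0), S^7(0)):
S^11(0) = 11
S^7(0) = 7
11 + 7 = 18

18


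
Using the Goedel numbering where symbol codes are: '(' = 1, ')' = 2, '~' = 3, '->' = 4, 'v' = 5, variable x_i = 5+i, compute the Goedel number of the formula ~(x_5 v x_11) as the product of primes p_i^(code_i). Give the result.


Formula: ~(x_5 v x_11)
Symbol codes: [3, 1, 10, 5, 16, 2]
Primes: [2, 3, 5, 7, 11, 13]
p_1^3 = 2^3 = 8
p_2^1 = 3^1 = 3
p_3^10 = 5^10 = 9765625
p_4^5 = 7^5 = 16807
p_5^16 = 11^16 = 45949729863572161
p_6^2 = 13^2 = 169
Product = 30589413646660004385389765625000

30589413646660004385389765625000


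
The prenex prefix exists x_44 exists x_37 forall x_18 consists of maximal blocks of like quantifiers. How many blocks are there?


Alternations = 1.
Blocks = alternations + 1 = 2

2


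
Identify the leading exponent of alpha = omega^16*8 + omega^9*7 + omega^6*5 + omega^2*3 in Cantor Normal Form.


CNF: omega^16*8 + omega^9*7 + omega^6*5 + omega^2*3
The leading term is omega^16*8, which has exponent 16.

16


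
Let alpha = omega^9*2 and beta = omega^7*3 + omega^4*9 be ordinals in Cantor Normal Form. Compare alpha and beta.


Compare term by term from highest exponent:
alpha = omega^9*2
beta = omega^7*3 + omega^4*9
Term 1: alpha has omega^9*2, beta has omega^7*3
Term 2: alpha has omega^0*0, beta has omega^4*9
Result: alpha > beta

alpha > beta


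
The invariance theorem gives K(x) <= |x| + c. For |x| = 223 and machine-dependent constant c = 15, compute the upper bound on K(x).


K(x) <= |x| + c = 223 + 15 = 238

238


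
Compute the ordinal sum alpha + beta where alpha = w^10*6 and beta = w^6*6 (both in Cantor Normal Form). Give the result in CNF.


Ordinal addition w^10*6 + w^6*6:
Leading exponent of alpha (10) > leading exponent of beta (6).
Since alpha's term has higher exponent than beta's leading term,
the sum is simply alpha followed by beta.
Result = w^10*6 + w^6*6

w^10*6 + w^6*6


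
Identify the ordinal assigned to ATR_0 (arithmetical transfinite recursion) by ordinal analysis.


The proof-theoretic ordinal of ATR_0 (arithmetical transfinite recursion) is a standard result in ordinal analysis.
This ordinal is the supremum of order types of primitive recursive well-orderings
that the theory can prove to be well-ordered.
For ATR_0 (arithmetical transfinite recursion), the proof-theoretic ordinal is Gamma_0.

Gamma_0


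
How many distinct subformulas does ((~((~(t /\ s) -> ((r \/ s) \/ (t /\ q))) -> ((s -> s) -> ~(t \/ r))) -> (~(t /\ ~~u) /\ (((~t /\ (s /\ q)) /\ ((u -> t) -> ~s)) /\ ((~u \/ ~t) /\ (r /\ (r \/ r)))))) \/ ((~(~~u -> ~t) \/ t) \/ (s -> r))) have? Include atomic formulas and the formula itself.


Formula: ((~((~(t /\ s) -> ((r \/ s) \/ (t /\ q))) -> ((s -> s) -> ~(t \/ r))) -> (~(t /\ ~~u) /\ (((~t /\ (s /\ q)) /\ ((u -> t) -> ~s)) /\ ((~u \/ ~t) /\ (r /\ (r \/ r)))))) \/ ((~(~~u -> ~t) \/ t) \/ (s -> r)))
Subformulas found:
  1. r
  2. q
  3. u
  4. s
  5. t
  6. ~t
  7. ~u
  8. ~s
  9. ~~u
  10. (r \/ s)
  11. (s -> r)
  12. (t \/ r)
  13. (u -> t)
  14. (r \/ r)
  15. (t /\ q)
  16. (s /\ q)
  17. (t /\ s)
  18. (s -> s)
  19. ~(t /\ s)
  20. ~(t \/ r)
  21. (~u \/ ~t)
  22. (t /\ ~~u)
  23. ~(t /\ ~~u)
  24. (~~u -> ~t)
  25. ~(~~u -> ~t)
  26. (r /\ (r \/ r))
  27. (~t /\ (s /\ q))
  28. ((u -> t) -> ~s)
  29. (~(~~u -> ~t) \/ t)
  30. ((r \/ s) \/ (t /\ q))
  31. ((s -> s) -> ~(t \/ r))
  32. ((~u \/ ~t) /\ (r /\ (r \/ r)))
  33. ((~(~~u -> ~t) \/ t) \/ (s -> r))
  34. (~(t /\ s) -> ((r \/ s) \/ (t /\ q)))
  35. ((~t /\ (s /\ q)) /\ ((u -> t) -> ~s))
  36. ((~(t /\ s) -> ((r \/ s) \/ (t /\ q))) -> ((s -> s) -> ~(t \/ r)))
  37. ~((~(t /\ s) -> ((r \/ s) \/ (t /\ q))) -> ((s -> s) -> ~(t \/ r)))
  38. (((~t /\ (s /\ q)) /\ ((u -> t) -> ~s)) /\ ((~u \/ ~t) /\ (r /\ (r \/ r))))
  39. (~(t /\ ~~u) /\ (((~t /\ (s /\ q)) /\ ((u -> t) -> ~s)) /\ ((~u \/ ~t) /\ (r /\ (r \/ r)))))
  40. (~((~(t /\ s) -> ((r \/ s) \/ (t /\ q))) -> ((s -> s) -> ~(t \/ r))) -> (~(t /\ ~~u) /\ (((~t /\ (s /\ q)) /\ ((u -> t) -> ~s)) /\ ((~u \/ ~t) /\ (r /\ (r \/ r))))))
  41. ((~((~(t /\ s) -> ((r \/ s) \/ (t /\ q))) -> ((s -> s) -> ~(t \/ r))) -> (~(t /\ ~~u) /\ (((~t /\ (s /\ q)) /\ ((u -> t) -> ~s)) /\ ((~u \/ ~t) /\ (r /\ (r \/ r)))))) \/ ((~(~~u -> ~t) \/ t) \/ (s -> r)))
Total distinct subformulas = 41

41


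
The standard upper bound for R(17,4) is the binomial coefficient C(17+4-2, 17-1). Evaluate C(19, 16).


R(17,4) <= C(17+4-2, 17-1) = C(19, 16)
C(19, 16) = 19! / (16! * 3!)
= 969

969


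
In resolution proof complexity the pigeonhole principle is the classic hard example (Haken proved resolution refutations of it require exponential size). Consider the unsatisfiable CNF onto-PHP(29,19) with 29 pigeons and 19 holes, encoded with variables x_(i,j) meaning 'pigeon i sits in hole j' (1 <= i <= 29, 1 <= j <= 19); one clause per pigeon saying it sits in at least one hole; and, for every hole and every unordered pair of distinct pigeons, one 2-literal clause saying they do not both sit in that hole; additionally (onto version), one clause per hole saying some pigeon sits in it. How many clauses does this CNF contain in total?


onto-PHP(29,19): 29 pigeons, 19 holes, 29*19 = 551 variables.
- pigeon clauses: one per pigeon -> 29 clauses
- hole clauses: 19 holes * C(29,2) = 19 * 406 -> 7714 clauses
- onto clauses: one per hole -> 19 clauses
Total clauses = 29 + 7714 + 19 = 7762

7762


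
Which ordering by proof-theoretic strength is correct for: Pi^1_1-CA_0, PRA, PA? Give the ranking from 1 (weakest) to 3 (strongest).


Ordering by consistency strength:
1. PRA
2. PA
3. Pi^1_1-CA_0


Pi^1_1-CA_0=3, PRA=1, PA=2


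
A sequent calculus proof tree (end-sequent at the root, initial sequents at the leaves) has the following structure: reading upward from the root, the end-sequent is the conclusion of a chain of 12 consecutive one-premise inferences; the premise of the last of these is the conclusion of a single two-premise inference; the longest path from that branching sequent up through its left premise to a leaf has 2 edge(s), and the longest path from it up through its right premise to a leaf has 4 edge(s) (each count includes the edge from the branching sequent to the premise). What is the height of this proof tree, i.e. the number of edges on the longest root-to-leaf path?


Longest path through the left premise: 2 edges (measured from the branching sequent)
Longest path through the right premise: 4 edges
Height of the subtree rooted at the branching sequent: max(2, 4) = 4
The branching sequent sits 12 edges above the root (the chain of one-premise inferences), so height = 4 + 12 = 16

16


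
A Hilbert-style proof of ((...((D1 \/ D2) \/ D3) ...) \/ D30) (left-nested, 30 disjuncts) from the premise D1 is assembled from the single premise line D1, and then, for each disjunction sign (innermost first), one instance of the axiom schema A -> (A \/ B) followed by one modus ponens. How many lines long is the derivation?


Building the left-nested 30-ary disjunction from D1:
- 1 premise line (D1)
- 30 disjuncts means 29 disjunction signs; each needs 1 axiom instance + 1 MP = 2 lines: 2 * 29 = 58
Total = 1 + 58 = 59 lines.

59


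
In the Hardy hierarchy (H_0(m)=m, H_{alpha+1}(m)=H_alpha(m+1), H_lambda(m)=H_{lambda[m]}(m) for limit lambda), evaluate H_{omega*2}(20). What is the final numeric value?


H_{omega*2}(20):
For the Hardy hierarchy, H_{omega*k}(n) = 2^k * n.
2^2 = 4.
4 * 20 = 80

80


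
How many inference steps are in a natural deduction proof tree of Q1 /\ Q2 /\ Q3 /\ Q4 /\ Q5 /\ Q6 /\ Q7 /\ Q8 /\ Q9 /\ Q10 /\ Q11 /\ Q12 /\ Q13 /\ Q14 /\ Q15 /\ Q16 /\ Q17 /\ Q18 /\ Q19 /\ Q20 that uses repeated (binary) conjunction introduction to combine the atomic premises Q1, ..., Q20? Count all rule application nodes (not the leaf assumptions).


The target conjunction has 20 conjuncts, i.e. 19 binary /\ connectives.
Each conjunction-intro joins two pieces, so 20 atoms require 20-1 = 19 applications.
Total inference nodes = 19

19


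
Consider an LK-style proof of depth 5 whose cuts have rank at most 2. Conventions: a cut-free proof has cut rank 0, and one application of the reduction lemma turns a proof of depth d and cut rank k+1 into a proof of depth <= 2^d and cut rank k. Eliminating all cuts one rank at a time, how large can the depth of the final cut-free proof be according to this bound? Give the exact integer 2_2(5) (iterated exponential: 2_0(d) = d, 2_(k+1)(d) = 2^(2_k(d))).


Each rank reduction sends depth d to at most 2^d; cut rank r needs r reductions.
2_0(5) = 5
2_1(5) = 2^5 = 32
2_2(5) = 2^32 = 4294967296
Cut-free depth bound = 4294967296

4294967296


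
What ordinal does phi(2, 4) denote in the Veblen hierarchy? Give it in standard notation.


phi(2, 4):
phi(2, beta) = zeta_beta (the beta-th zeta number, fixed point of epsilon).
phi(2, 4) = zeta_4

zeta_4


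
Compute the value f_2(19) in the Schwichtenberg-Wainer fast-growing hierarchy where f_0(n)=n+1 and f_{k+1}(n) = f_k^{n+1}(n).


f_2(19) = f_1^20(19)
f_1(m) = 2m + 1.
Iterating: f_1^k(n) = 2^k*(n+1) - 1.
f_2(19) = 2^20*(19+1) - 1 = 1048576*20 - 1 = 20971519

20971519


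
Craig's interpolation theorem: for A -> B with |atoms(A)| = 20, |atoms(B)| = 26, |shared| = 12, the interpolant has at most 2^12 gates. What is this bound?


Shared atoms = 12
Craig interpolant size bound = 2^12
= 4096

4096


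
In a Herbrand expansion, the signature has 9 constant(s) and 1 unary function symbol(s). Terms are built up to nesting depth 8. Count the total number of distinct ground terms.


Herbrand terms by depth:
Depth 0: 9 constants
Depth 1: 9 new terms (running total: 18)
Depth 2: 9 new terms (running total: 27)
Depth 3: 9 new terms (running total: 36)
Depth 4: 9 new terms (running total: 45)
Depth 5: 9 new terms (running total: 54)
Depth 6: 9 new terms (running total: 63)
Depth 7: 9 new terms (running total: 72)
Depth 8: 9 new terms (running total: 81)
Total distinct ground terms = 81

81


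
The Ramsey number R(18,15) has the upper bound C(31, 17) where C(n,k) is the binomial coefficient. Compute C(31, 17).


R(18,15) <= C(18+15-2, 18-1) = C(31, 17)
C(31, 17) = 31! / (17! * 14!)
= 265182525

265182525


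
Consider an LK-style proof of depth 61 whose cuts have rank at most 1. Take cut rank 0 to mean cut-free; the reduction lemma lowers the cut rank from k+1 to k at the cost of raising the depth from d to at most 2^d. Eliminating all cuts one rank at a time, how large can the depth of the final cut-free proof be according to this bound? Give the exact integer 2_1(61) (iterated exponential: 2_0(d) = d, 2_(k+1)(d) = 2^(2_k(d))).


Each rank reduction sends depth d to at most 2^d; cut rank r needs r reductions.
2_0(61) = 61
2_1(61) = 2^61 = 2305843009213693952
Cut-free depth bound = 2305843009213693952

2305843009213693952


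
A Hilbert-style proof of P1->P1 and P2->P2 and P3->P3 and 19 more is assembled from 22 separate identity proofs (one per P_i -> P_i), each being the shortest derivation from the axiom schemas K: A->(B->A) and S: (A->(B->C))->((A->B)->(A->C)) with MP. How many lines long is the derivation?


The shortest proof of A->A from K and S in the Hilbert calculus has exactly 5 lines:
(1) K instance A->((A->A)->A), (2) S instance, (3) MP on 1,2, (4) K instance A->(A->A), (5) MP on 3,4.
For 22 independent identities: 22 * 5 = 110 lines total.

110


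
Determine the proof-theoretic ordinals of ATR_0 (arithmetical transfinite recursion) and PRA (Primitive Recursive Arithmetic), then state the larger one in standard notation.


Proof-theoretic ordinal of ATR_0 (arithmetical transfinite recursion): Gamma_0
Proof-theoretic ordinal of PRA (Primitive Recursive Arithmetic): omega^omega
Comparing: omega^omega < Gamma_0.
The larger ordinal is Gamma_0 (from ATR_0 (arithmetical transfinite recursion)).

Gamma_0


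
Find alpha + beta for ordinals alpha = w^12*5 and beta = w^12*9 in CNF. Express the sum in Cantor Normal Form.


Ordinal addition w^12*5 + w^12*9:
Both terms have the same exponent 12.
w^e*c + w^e*d = w^e*(c+d).
Result = w^12*(5+9) = w^12*14

w^12*14
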